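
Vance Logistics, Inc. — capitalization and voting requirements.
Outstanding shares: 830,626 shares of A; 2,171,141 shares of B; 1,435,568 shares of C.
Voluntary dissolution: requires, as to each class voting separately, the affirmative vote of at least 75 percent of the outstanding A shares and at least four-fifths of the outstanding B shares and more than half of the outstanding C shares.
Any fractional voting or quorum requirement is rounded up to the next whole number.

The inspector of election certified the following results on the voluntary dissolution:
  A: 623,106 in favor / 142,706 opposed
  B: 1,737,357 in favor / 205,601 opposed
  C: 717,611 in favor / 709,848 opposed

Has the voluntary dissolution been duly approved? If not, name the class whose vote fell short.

Not approved — the C shares did not give the required vote.

A: 3/4 of 830626 = 622969.50, rounded up to 622970; 622,970 required, 623,106 in favor — approved.
B: 4/5 of 2171141 = 1736912.80, rounded up to 1736913; 1,736,913 required, 1,737,357 in favor — approved.
C: a majority of 1435568 is 717785; 717,785 required, 717,611 in favor — not approved.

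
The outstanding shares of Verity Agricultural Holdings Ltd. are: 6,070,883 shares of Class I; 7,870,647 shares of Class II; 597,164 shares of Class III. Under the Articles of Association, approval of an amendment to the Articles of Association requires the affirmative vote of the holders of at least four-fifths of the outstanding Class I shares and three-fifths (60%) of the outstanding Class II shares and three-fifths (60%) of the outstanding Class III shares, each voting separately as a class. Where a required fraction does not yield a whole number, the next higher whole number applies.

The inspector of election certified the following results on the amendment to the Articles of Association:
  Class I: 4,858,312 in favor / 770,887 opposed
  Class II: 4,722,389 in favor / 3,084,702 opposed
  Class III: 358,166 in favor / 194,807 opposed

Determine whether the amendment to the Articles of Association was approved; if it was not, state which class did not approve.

Not approved — the Class III shares did not give the required vote.

Class I: 4/5 of 6070883 = 4856706.40, rounded up to 4856707; 4,856,707 required, 4,858,312 in favor — approved.
Class II: 3/5 of 7870647 = 4722388.20, rounded up to 4722389; 4,722,389 required, 4,722,389 in favor — approved.
Class III: 3/5 of 597164 = 358298.40, rounded up to 358299; 358,299 required, 358,166 in favor — not approved.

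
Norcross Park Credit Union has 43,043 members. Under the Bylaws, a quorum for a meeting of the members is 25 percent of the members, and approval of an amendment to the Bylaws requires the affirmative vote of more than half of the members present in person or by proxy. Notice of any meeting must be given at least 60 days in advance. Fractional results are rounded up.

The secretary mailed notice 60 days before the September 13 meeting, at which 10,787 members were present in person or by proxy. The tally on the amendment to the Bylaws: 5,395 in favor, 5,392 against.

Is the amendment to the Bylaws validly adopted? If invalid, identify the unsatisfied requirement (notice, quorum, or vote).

Notice: 60 days given; 60 required. Satisfied.
Quorum: 25% of 43,043 = 10,760.75, rounded up to 10,761; 10,787 present. Satisfied.
Vote: requires a majority of those present (10,787); a majority of 10787 is 5394, so 5,394 needed; 5,395 in favor. Satisfied.

Valid — all requirements satisfied.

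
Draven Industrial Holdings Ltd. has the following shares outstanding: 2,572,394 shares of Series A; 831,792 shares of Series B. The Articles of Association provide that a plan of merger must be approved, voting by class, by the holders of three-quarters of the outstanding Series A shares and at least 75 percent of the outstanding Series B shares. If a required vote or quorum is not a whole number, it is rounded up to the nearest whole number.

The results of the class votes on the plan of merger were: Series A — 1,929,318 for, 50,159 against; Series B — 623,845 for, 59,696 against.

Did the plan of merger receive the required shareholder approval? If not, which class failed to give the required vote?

Approved — every class gave the required vote.

Series A: 3/4 of 2572394 = 1929295.50, rounded up to 1929296; 1,929,296 required, 1,929,318 in favor — approved.
Series B: 3/4 of 831792 = 623844; 623,844 required, 623,845 in favor — approved.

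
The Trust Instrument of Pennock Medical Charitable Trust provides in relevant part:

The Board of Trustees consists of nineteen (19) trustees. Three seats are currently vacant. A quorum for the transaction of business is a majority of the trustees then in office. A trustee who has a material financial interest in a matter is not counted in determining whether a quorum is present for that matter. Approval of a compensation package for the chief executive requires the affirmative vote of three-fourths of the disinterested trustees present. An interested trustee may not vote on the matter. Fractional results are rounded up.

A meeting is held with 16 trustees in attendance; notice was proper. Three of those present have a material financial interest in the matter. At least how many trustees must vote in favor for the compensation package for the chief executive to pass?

The compensation package for the chief executive requires three-fourths of the disinterested trustees present (16 − 3 = 13).
3/4 of 13 = 9.75, rounded up to 10.

10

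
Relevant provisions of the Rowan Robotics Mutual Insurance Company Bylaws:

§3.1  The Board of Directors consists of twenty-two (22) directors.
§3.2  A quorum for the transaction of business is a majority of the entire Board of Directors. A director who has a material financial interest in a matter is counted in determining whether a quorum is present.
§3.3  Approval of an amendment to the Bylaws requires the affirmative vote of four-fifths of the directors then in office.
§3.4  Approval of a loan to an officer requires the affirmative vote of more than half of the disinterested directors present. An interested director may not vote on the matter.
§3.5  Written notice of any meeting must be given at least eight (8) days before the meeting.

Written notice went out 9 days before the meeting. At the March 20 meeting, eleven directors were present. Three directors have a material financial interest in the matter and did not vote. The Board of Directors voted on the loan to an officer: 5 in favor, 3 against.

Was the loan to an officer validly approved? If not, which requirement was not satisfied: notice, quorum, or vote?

Invalid — quorum requirement not satisfied.

Notice: 9 days given; 8 required (9 ≥ 8). Satisfied.
Quorum: 11 present (interested directors count toward quorum); quorum is 12. Not satisfied.
Vote: the loan to an officer requires a majority of the disinterested directors present (11 − 3 = 8). A majority of 8 is 5, so 5 affirmative votes are needed; 5 voted in favor. Satisfied. (Moot — without a quorum no business can be validly transacted.)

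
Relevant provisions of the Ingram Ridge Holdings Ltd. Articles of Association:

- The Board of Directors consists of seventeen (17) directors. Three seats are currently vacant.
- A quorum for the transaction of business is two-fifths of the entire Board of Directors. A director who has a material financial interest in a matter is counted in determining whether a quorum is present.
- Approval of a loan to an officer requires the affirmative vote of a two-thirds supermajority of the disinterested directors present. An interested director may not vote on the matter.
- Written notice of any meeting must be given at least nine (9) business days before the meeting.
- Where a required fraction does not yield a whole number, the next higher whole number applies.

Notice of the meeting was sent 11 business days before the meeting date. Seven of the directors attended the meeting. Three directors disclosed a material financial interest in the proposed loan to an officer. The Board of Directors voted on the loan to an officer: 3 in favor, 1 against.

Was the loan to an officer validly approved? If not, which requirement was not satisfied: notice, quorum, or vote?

Notice: 11 business days given; 9 required (11 ≥ 9). Satisfied.
Quorum: 7 present (interested directors count toward quorum); quorum is 7. Satisfied.
Vote: the loan to an officer requires two-thirds of the disinterested directors present (7 − 3 = 4). 2/3 of 4 = 2.67, rounded up to 3, so 3 affirmative votes are needed; 3 voted in favor. Satisfied.

Valid — all requirements satisfied.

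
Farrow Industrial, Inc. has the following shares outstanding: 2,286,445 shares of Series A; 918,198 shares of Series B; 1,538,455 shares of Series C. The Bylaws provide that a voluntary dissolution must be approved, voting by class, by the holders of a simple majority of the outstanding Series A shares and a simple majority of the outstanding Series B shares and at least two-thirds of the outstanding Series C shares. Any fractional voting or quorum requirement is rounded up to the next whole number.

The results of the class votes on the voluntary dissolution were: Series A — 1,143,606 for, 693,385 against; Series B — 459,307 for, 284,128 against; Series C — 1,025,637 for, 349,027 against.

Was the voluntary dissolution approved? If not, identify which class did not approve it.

Series A: a majority of 2286445 is 1143223; 1,143,223 required, 1,143,606 in favor — approved.
Series B: a majority of 918198 is 459100; 459,100 required, 459,307 in favor — approved.
Series C: 2/3 of 1538455 = 1025636.67, rounded up to 1025637; 1,025,637 required, 1,025,637 in favor — approved.

Approved — every class gave the required vote.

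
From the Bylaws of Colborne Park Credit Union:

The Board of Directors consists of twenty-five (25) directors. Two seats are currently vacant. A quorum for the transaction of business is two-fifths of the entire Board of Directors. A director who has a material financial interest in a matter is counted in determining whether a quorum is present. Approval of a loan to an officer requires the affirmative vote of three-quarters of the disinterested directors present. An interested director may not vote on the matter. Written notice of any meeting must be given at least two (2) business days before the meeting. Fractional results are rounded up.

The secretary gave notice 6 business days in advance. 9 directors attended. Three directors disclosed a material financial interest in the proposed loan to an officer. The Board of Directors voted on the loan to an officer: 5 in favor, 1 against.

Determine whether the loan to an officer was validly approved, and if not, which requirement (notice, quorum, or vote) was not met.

Invalid — quorum requirement not satisfied.

Notice: 6 business days given; 2 required (6 ≥ 2). Satisfied.
Quorum: 9 present (interested directors count toward quorum); quorum is 10. Not satisfied.
Vote: the loan to an officer requires three-fourths of the disinterested directors present (9 − 3 = 6). 3/4 of 6 = 4.50, rounded up to 5, so 5 affirmative votes are needed; 5 voted in favor. Satisfied. (Moot — without a quorum no business can be validly transacted.)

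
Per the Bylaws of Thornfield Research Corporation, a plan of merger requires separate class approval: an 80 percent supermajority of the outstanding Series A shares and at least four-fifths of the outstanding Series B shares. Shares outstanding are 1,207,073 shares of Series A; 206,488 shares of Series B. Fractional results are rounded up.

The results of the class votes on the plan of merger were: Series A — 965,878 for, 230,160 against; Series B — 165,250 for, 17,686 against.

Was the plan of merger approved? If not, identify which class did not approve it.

Series A: 4/5 of 1207073 = 965658.40, rounded up to 965659; 965,659 required, 965,878 in favor — approved.
Series B: 4/5 of 206488 = 165190.40, rounded up to 165191; 165,191 required, 165,250 in favor — approved.

Approved — every class gave the required vote.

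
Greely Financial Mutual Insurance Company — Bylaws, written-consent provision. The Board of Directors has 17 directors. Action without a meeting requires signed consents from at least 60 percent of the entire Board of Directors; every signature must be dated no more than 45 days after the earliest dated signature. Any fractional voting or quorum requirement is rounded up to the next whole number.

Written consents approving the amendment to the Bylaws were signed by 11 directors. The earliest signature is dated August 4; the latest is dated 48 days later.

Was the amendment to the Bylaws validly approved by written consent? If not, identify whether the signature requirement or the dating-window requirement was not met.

Signatures required: at least 60 percent of 17 — 3/5 of 17 = 10.20, rounded up to 11, so 11 needed; 11 signed. Sufficient.
Dating window: the latest signature is 48 days after the earliest; the limit is 45 days. Outside the window.

Not effective — dating-window requirement not satisfied.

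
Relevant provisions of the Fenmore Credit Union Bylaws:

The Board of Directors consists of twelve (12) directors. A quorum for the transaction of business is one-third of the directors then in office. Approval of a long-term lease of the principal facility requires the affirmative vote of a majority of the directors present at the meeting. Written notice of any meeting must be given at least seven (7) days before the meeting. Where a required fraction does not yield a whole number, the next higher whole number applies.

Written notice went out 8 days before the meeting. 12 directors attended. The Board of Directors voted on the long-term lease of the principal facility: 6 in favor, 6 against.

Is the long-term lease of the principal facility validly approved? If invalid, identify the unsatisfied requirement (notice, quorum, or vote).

Invalid — vote requirement not satisfied.

Notice: 8 days given; 7 required (8 ≥ 7). Satisfied.
Quorum: 12 present; quorum is 4. Satisfied.
Vote: the long-term lease of the principal facility requires a majority of the directors present (12). A majority of 12 is 7, so 7 affirmative votes are needed; 6 voted in favor. Not satisfied.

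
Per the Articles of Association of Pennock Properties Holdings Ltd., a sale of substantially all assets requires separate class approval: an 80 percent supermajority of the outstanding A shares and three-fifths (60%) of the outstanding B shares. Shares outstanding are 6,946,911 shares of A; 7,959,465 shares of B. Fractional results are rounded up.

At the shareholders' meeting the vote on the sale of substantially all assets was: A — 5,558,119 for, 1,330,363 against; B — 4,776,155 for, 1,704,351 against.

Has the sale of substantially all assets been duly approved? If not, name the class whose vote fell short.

A: 4/5 of 6946911 = 5557528.80, rounded up to 5557529; 5,557,529 required, 5,558,119 in favor — approved.
B: 3/5 of 7959465 = 4775679; 4,775,679 required, 4,776,155 in favor — approved.

Approved — every class gave the required vote.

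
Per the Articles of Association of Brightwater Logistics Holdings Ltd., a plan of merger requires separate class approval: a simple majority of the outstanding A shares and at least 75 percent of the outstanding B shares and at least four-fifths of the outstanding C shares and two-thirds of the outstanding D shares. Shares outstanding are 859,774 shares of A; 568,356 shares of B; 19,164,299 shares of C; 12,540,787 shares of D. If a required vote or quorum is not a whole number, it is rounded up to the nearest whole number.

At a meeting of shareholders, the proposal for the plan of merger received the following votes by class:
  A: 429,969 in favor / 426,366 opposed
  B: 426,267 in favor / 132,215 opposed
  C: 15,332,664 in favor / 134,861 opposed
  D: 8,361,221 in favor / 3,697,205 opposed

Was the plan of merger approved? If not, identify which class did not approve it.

A: a majority of 859774 is 429888; 429,888 required, 429,969 in favor — approved.
B: 3/4 of 568356 = 426267; 426,267 required, 426,267 in favor — approved.
C: 4/5 of 19164299 = 15331439.20, rounded up to 15331440; 15,331,440 required, 15,332,664 in favor — approved.
D: 2/3 of 12540787 = 8360524.67, rounded up to 8360525; 8,360,525 required, 8,361,221 in favor — approved.

Approved — every class gave the required vote.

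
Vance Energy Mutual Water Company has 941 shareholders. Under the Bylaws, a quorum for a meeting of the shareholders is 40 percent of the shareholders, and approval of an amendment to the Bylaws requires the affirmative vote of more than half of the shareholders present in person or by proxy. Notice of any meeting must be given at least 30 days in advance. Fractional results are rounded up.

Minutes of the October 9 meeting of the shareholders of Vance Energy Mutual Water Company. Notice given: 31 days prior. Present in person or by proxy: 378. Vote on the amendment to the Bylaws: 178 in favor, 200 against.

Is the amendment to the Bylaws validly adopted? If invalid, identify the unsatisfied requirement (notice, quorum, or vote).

Notice: 31 days given; 30 required. Satisfied.
Quorum: 40% of 941 = 376.40, rounded up to 377; 378 present. Satisfied.
Vote: requires a majority of those present (378); a majority of 378 is 190, so 190 needed; 178 in favor. Not satisfied.

Invalid — vote requirement not satisfied.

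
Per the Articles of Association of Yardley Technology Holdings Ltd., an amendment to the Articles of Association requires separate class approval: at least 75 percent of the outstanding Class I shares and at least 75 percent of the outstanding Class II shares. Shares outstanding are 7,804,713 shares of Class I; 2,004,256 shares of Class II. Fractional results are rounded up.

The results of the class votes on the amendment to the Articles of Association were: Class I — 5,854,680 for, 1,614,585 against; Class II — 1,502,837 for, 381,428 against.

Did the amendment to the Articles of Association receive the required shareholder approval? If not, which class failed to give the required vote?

Class I: 3/4 of 7804713 = 5853534.75, rounded up to 5853535; 5,853,535 required, 5,854,680 in favor — approved.
Class II: 3/4 of 2004256 = 1503192; 1,503,192 required, 1,502,837 in favor — not approved.

Not approved — the Class II shares did not give the required vote.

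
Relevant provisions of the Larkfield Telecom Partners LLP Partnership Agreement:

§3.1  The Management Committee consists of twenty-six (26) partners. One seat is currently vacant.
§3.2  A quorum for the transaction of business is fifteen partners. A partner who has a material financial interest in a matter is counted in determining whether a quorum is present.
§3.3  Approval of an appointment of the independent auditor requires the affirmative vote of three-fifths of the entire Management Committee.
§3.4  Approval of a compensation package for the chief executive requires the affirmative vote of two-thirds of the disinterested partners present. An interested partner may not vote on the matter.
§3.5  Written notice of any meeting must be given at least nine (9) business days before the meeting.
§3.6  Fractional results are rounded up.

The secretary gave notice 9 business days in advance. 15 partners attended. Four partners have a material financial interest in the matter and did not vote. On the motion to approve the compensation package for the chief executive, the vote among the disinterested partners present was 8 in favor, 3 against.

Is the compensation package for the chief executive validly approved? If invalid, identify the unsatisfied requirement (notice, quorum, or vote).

Notice: 9 business days given; 9 required (9 ≥ 9). Satisfied.
Quorum: 15 present (interested partners count toward quorum); quorum is 15. Satisfied.
Vote: the compensation package for the chief executive requires two-thirds of the disinterested partners present (15 − 4 = 11). 2/3 of 11 = 7.33, rounded up to 8, so 8 affirmative votes are needed; 8 voted in favor. Satisfied.

Valid — all requirements satisfied.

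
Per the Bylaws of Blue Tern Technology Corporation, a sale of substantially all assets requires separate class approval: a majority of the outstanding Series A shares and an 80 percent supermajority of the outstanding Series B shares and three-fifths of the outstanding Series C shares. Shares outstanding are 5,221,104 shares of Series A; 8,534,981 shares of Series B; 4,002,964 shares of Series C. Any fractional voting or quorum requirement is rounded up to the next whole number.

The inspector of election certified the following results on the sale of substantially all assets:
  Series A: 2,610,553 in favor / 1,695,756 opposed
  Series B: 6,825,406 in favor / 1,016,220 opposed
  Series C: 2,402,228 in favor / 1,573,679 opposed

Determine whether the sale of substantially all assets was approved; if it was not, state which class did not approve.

Not approved — the Series B shares did not give the required vote.

Series A: a majority of 5221104 is 2610553; 2,610,553 required, 2,610,553 in favor — approved.
Series B: 4/5 of 8534981 = 6827984.80, rounded up to 6827985; 6,827,985 required, 6,825,406 in favor — not approved.
Series C: 3/5 of 4002964 = 2401778.40, rounded up to 2401779; 2,401,779 required, 2,402,228 in favor — approved.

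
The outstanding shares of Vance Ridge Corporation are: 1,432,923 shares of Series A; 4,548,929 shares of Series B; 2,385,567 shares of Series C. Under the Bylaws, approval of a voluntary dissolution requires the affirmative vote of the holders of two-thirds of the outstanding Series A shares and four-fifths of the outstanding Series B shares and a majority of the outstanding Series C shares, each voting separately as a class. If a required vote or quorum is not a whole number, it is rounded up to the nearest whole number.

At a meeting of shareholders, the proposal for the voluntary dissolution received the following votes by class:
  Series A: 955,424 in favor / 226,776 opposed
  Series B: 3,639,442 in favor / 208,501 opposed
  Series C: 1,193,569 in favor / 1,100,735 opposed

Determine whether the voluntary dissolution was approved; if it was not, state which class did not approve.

Approved — every class gave the required vote.

Series A: 2/3 of 1432923 = 955282; 955,282 required, 955,424 in favor — approved.
Series B: 4/5 of 4548929 = 3639143.20, rounded up to 3639144; 3,639,144 required, 3,639,442 in favor — approved.
Series C: a majority of 2385567 is 1192784; 1,192,784 required, 1,193,569 in favor — approved.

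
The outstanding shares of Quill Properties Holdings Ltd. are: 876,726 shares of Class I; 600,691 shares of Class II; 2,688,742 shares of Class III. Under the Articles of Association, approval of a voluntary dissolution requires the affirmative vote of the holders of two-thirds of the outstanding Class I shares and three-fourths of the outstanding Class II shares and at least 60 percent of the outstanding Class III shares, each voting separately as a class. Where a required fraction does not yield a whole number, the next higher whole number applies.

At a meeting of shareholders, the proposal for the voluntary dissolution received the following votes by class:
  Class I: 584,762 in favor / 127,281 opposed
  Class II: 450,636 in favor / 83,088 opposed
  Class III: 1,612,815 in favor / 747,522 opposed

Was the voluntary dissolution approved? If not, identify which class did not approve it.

Class I: 2/3 of 876726 = 584484; 584,484 required, 584,762 in favor — approved.
Class II: 3/4 of 600691 = 450518.25, rounded up to 450519; 450,519 required, 450,636 in favor — approved.
Class III: 3/5 of 2688742 = 1613245.20, rounded up to 1613246; 1,613,246 required, 1,612,815 in favor — not approved.

Not approved — the Class III shares did not give the required vote.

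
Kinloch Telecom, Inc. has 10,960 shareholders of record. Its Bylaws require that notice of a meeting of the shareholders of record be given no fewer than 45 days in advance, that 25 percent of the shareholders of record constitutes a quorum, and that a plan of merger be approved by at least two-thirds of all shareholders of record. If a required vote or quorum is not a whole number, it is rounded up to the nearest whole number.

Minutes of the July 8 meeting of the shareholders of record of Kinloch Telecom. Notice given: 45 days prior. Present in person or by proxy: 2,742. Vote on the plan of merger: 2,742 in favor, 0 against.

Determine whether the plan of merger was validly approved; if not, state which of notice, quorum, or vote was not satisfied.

Notice: 45 days given; 45 required. Satisfied.
Quorum: 25% of 10,960 = 2,740; 2,742 present. Satisfied.
Vote: requires two-thirds of all shareholders of record (10,960); 2/3 of 10960 = 7306.67, rounded up to 7307, so 7,307 needed; 2,742 in favor. Not satisfied.

Invalid — vote requirement not satisfied.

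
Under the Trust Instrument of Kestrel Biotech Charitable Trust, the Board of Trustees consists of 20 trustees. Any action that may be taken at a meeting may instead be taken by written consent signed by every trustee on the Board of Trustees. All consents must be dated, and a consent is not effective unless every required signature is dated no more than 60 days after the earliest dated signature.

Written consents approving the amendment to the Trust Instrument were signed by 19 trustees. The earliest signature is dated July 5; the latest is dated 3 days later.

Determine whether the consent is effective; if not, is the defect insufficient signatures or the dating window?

Not effective — insufficient signatures.

Signatures required: all of 20 — unanimous means all 20, so 20 needed; 19 signed. Insufficient.
Dating window: the latest signature is 3 days after the earliest; the limit is 60 days. Within the window.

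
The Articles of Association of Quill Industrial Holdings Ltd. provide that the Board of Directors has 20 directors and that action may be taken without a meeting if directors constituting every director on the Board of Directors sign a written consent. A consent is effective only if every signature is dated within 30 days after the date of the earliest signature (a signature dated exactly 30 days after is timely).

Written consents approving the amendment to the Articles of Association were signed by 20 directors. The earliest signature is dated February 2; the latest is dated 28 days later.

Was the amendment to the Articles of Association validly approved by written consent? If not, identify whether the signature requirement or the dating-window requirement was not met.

Effective — both the signature and dating-window requirements are satisfied.

Signatures required: the unanimous vote of 20 — unanimous means all 20, so 20 needed; 20 signed. Sufficient.
Dating window: the latest signature is 28 days after the earliest; the limit is 30 days. Within the window.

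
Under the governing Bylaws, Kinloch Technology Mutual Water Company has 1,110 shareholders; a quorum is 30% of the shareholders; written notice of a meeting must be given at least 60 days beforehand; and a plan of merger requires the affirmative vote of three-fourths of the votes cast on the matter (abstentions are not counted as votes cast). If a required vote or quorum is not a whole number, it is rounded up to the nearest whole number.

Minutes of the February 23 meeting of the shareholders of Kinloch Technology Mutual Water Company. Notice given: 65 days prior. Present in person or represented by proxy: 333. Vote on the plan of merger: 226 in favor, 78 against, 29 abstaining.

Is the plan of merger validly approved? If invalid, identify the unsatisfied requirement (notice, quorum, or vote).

Invalid — vote requirement not satisfied.

Notice: 65 days given; 60 required. Satisfied.
Quorum: 30% of 1,110 = 333; 333 present. Satisfied.
Vote: requires three-fourths of the votes cast (333 − 29 abstaining = 304); 3/4 of 304 = 228, so 228 needed; 226 in favor. Not satisfied.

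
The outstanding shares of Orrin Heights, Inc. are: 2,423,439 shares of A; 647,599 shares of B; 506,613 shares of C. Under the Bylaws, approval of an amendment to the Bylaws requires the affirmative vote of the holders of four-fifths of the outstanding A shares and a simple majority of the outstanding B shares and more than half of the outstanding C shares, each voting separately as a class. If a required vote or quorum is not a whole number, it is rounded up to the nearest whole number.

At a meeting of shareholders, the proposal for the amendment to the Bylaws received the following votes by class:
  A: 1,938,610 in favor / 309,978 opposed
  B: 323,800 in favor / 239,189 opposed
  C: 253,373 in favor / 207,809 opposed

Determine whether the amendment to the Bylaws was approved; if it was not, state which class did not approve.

Not approved — the A shares did not give the required vote.

A: 4/5 of 2423439 = 1938751.20, rounded up to 1938752; 1,938,752 required, 1,938,610 in favor — not approved.
B: a majority of 647599 is 323800; 323,800 required, 323,800 in favor — approved.
C: a majority of 506613 is 253307; 253,307 required, 253,373 in favor — approved.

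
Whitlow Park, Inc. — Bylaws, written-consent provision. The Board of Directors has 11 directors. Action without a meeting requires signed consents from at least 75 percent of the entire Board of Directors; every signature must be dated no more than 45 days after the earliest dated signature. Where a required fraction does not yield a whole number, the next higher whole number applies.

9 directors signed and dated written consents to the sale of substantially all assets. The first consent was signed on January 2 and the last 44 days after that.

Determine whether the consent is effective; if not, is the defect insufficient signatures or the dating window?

Effective — both the signature and dating-window requirements are satisfied.

Signatures required: at least 75 percent of 11 — 3/4 of 11 = 8.25, rounded up to 9, so 9 needed; 9 signed. Sufficient.
Dating window: the latest signature is 44 days after the earliest; the limit is 45 days. Within the window.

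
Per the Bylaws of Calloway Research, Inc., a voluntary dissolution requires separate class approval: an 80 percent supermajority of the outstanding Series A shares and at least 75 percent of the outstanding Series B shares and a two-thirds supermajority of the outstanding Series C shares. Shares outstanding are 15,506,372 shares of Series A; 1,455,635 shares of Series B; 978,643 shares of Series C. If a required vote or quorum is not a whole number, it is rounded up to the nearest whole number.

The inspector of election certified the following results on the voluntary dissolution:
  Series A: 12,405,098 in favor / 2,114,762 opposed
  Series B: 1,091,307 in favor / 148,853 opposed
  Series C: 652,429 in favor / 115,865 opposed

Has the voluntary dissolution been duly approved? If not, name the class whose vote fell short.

Not approved — the Series B shares did not give the required vote.

Series A: 4/5 of 15506372 = 12405097.60, rounded up to 12405098; 12,405,098 required, 12,405,098 in favor — approved.
Series B: 3/4 of 1455635 = 1091726.25, rounded up to 1091727; 1,091,727 required, 1,091,307 in favor — not approved.
Series C: 2/3 of 978643 = 652428.67, rounded up to 652429; 652,429 required, 652,429 in favor — approved.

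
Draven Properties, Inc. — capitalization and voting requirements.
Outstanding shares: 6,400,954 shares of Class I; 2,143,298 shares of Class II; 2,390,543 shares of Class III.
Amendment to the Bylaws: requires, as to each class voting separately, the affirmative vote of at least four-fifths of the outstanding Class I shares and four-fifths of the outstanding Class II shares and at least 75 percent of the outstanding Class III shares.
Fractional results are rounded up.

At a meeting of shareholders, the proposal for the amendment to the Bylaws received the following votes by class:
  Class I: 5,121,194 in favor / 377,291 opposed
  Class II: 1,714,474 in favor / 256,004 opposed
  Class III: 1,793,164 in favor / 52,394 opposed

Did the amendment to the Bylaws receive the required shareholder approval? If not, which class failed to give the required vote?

Not approved — the Class II shares did not give the required vote.

Class I: 4/5 of 6400954 = 5120763.20, rounded up to 5120764; 5,120,764 required, 5,121,194 in favor — approved.
Class II: 4/5 of 2143298 = 1714638.40, rounded up to 1714639; 1,714,639 required, 1,714,474 in favor — not approved.
Class III: 3/4 of 2390543 = 1792907.25, rounded up to 1792908; 1,792,908 required, 1,793,164 in favor — approved.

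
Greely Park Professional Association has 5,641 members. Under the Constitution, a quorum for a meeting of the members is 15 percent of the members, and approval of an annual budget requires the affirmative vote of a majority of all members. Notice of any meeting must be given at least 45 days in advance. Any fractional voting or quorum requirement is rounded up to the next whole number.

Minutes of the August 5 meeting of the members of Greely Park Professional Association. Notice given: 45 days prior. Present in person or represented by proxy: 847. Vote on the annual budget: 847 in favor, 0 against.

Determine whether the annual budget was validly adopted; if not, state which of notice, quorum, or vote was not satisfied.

Notice: 45 days given; 45 required. Satisfied.
Quorum: 15% of 5,641 = 846.15, rounded up to 847; 847 present. Satisfied.
Vote: requires a majority of all members (5,641); a majority of 5641 is 2821, so 2,821 needed; 847 in favor. Not satisfied.

Invalid — vote requirement not satisfied.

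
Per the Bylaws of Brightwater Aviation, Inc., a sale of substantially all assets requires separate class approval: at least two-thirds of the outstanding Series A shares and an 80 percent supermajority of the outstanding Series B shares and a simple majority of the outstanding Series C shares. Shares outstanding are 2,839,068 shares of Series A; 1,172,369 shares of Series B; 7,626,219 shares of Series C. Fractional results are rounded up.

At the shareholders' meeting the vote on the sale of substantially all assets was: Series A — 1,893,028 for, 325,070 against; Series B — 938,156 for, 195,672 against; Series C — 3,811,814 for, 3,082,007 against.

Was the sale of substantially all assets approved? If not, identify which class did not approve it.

Series A: 2/3 of 2839068 = 1892712; 1,892,712 required, 1,893,028 in favor — approved.
Series B: 4/5 of 1172369 = 937895.20, rounded up to 937896; 937,896 required, 938,156 in favor — approved.
Series C: a majority of 7626219 is 3813110; 3,813,110 required, 3,811,814 in favor — not approved.

Not approved — the Series C shares did not give the required vote.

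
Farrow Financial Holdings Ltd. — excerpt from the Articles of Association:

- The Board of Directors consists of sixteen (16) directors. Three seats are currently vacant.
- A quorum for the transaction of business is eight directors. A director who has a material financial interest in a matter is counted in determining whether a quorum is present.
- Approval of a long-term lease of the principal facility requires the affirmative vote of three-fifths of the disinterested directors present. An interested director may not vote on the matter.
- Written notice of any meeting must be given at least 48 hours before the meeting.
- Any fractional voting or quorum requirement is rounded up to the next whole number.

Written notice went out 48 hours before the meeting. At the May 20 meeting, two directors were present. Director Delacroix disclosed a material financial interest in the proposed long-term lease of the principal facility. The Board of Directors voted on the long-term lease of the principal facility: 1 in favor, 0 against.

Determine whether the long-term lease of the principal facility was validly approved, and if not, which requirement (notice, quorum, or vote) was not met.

Invalid — quorum requirement not satisfied.

Notice: 48 hours given; 48 required (48 ≥ 48). Satisfied.
Quorum: 2 present (interested directors count toward quorum); quorum is 8. Not satisfied.
Vote: the long-term lease of the principal facility requires three-fifths of the disinterested directors present (2 − 1 = 1). 3/5 of 1 = 0.60, rounded up to 1, so 1 affirmative vote is needed; 1 voted in favor. Satisfied. (Moot — without a quorum no business can be validly transacted.)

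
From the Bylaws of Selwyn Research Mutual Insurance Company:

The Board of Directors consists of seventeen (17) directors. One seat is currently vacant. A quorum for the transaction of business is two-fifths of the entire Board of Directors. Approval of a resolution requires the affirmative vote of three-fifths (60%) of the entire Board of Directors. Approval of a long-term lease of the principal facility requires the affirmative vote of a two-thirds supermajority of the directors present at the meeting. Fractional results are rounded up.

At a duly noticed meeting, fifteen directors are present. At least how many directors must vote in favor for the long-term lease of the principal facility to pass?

10

The long-term lease of the principal facility requires two-thirds of the directors present (15).
2/3 of 15 = 10.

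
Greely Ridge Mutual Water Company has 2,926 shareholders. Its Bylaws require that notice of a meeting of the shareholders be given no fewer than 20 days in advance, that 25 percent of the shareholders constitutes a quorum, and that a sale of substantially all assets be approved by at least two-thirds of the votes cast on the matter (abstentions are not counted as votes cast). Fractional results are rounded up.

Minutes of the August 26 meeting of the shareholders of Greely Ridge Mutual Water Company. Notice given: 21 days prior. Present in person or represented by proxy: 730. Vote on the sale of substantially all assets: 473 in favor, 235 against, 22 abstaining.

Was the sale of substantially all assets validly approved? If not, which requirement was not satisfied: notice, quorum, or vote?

Notice: 21 days given; 20 required. Satisfied.
Quorum: 25% of 2,926 = 731.50, rounded up to 732; 730 present. Not satisfied.
Vote: requires two-thirds of the votes cast (730 − 22 abstaining = 708); 2/3 of 708 = 472, so 472 needed; 473 in favor. Satisfied.

Invalid — quorum requirement not satisfied.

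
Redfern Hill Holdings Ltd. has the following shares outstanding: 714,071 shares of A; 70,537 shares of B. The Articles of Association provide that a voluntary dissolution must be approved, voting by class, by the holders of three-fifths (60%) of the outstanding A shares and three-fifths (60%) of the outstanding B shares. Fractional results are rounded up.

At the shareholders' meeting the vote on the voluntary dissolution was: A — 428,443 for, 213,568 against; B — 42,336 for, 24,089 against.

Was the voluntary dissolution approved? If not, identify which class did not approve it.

Approved — every class gave the required vote.

A: 3/5 of 714071 = 428442.60, rounded up to 428443; 428,443 required, 428,443 in favor — approved.
B: 3/5 of 70537 = 42322.20, rounded up to 42323; 42,323 required, 42,336 in favor — approved.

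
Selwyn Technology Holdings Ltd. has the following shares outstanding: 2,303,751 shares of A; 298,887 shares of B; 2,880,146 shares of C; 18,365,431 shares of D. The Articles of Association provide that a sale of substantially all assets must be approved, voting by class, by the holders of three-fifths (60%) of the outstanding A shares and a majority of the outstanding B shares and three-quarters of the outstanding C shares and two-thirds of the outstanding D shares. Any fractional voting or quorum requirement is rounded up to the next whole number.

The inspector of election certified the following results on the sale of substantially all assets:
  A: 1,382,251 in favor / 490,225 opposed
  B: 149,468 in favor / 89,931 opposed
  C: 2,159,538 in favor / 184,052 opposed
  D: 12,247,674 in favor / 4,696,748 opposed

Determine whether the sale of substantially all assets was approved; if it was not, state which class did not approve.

Not approved — the C shares did not give the required vote.

A: 3/5 of 2303751 = 1382250.60, rounded up to 1382251; 1,382,251 required, 1,382,251 in favor — approved.
B: a majority of 298887 is 149444; 149,444 required, 149,468 in favor — approved.
C: 3/4 of 2880146 = 2160109.50, rounded up to 2160110; 2,160,110 required, 2,159,538 in favor — not approved.
D: 2/3 of 18365431 = 12243620.67, rounded up to 12243621; 12,243,621 required, 12,247,674 in favor — approved.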